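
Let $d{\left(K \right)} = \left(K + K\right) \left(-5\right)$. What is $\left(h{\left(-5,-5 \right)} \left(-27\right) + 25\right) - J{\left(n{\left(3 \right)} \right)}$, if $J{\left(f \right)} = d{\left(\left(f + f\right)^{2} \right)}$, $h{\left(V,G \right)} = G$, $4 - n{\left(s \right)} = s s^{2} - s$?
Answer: $16160$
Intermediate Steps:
$n{\left(s \right)} = 4 + s - s^{3}$ ($n{\left(s \right)} = 4 - \left(s s^{2} - s\right) = 4 - \left(s^{3} - s\right) = 4 + s - s^{3}$)
$d{\left(K \right)} = - 10 K$ ($d{\left(K \right)} = 2 K \left(-5\right) = - 10 K$)
$J{\left(f \right)} = - 40 f^{2}$ ($J{\left(f \right)} = - 10 \left(f + f\right)^{2} = - 10 \left(2 f\right)^{2} = - 10 \cdot 4 f^{2} = - 40 f^{2}$)
$\left(h{\left(-5,-5 \right)} \left(-27\right) + 25\right) - J{\left(n{\left(3 \right)} \right)} = \left(\left(-5\right) \left(-27\right) + 25\right) - - 40 \left(4 + 3 - 3^{3}\right)^{2} = \left(135 + 25\right) - - 40 \left(4 + 3 - 27\right)^{2} = 160 - - 40 \left(4 + 3 - 27\right)^{2} = 160 - - 40 \left(-20\right)^{2} = 160 - \left(-40\right) 400 = 160 - -16000 = 160 + 16000 = 16160$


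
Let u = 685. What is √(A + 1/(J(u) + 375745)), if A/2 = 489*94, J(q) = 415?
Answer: √813002627754710/94040 ≈ 303.20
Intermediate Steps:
A = 91932 (A = 2*(489*94) = 2*45966 = 91932)
√(A + 1/(J(u) + 375745)) = √(91932 + 1/(415 + 375745)) = √(91932 + 1/376160) = √(34581141121/376160) = √813002627754710/94040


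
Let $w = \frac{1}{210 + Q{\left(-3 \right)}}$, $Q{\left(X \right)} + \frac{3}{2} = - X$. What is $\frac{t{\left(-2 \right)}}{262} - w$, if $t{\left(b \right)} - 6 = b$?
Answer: $\frac{584}{55413} \approx 0.010539$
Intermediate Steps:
$t{\left(b \right)} = 6 + b$
$Q{\left(X \right)} = - \frac{3}{2} - X$
$w = \frac{2}{423}$ ($w = \frac{1}{210 - - \frac{3}{2}} = \frac{1}{210 + \left(- \frac{3}{2} + 3\right)} = \frac{1}{210 + \frac{3}{2}} = \frac{1}{\frac{423}{2}} = \frac{2}{423} \approx 0.0047281$)
$\frac{t{\left(-2 \right)}}{262} - w = \frac{6 - 2}{262} - \frac{2}{423} = 4 \cdot \frac{1}{262} - \frac{2}{423} = \frac{2}{131} - \frac{2}{423} = \frac{584}{55413}$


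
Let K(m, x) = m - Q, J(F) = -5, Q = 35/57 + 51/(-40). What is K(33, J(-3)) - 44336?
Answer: -101009333/2280 ≈ -44302.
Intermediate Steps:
Q = -1507/2280 (Q = 35*(1/57) + 51*(-1/40) = 35/57 - 51/40 = -1507/2280 ≈ -0.66096)
K(m, x) = 1507/2280 + m (K(m, x) = m - 1*(-1507/2280) = m + 1507/2280 = 1507/2280 + m)
K(33, J(-3)) - 44336 = (1507/2280 + 33) - 44336 = 76747/2280 - 44336 = -101009333/2280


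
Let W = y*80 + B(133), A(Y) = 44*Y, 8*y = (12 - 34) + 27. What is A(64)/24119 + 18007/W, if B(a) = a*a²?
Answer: 7059477425/56744457753 ≈ 0.12441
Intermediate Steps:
y = 5/8 (y = ((12 - 34) + 27)/8 = (-22 + 27)/8 = (⅛)*5 = 5/8 ≈ 0.62500)
B(a) = a³
W = 2352687 (W = (5/8)*80 + 133³ = 50 + 2352637 = 2352687)
A(64)/24119 + 18007/W = (44*64)/24119 + 18007/2352687 = 2816*(1/24119) + 18007*(1/2352687) = 2816/24119 + 18007/2352687 = 7059477425/56744457753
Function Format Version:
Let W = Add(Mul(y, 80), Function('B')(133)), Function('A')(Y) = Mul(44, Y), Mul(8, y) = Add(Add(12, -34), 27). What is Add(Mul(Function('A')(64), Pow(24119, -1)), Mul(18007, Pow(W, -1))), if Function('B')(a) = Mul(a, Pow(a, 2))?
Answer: Rational(7059477425, 56744457753) ≈ 0.12441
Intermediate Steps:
y = Rational(5, 8) (y = Mul(Rational(1, 8), Add(Add(12, -34), 27)) = Mul(Rational(1, 8), Add(-22, 27)) = Mul(Rational(1, 8), 5) = Rational(5, 8) ≈ 0.62500)
Function('B')(a) = Pow(a, 3)
W = 2352687 (W = Add(Mul(Rational(5, 8), 80), Pow(133, 3)) = Add(50, 2352637) = 2352687)
Add(Mul(Function('A')(64), Pow(24119, -1)), Mul(18007, Pow(W, -1))) = Add(Mul(Mul(44, 64), Pow(24119, -1)), Mul(18007, Pow(2352687, -1))) = Add(Mul(2816, Rational(1, 24119)), Mul(18007, Rational(1, 2352687))) = Add(Rational(2816, 24119), Rational(18007, 2352687)) = Rational(7059477425, 56744457753)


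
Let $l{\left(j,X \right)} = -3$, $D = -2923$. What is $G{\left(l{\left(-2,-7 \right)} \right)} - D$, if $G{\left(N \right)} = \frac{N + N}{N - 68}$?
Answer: $\frac{207539}{71} \approx 2923.1$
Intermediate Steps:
$G{\left(N \right)} = \frac{2 N}{-68 + N}$
$G{\left(l{\left(-2,-7 \right)} \right)} - D = 2 \left(-3\right) \frac{1}{-68 - 3} - -2923 = 2 \left(-3\right) \frac{1}{-71} + 2923 = 2 \left(-3\right) \left(- \frac{1}{71}\right) + 2923 = \frac{6}{71} + 2923 = \frac{207539}{71}$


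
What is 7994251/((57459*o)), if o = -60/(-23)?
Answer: 183867773/3447540 ≈ 53.333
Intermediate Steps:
o = 60/23 (o = -60*(-1)/23 = -5*(-12/23) = 60/23 ≈ 2.6087)
7994251/((57459*o)) = 7994251/((57459*(60/23))) = 7994251/(3447540/23) = 7994251*(23/3447540) = 183867773/3447540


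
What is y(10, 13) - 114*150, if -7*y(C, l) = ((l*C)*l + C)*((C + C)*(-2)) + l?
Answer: -51713/7 ≈ -7387.6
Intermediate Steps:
y(C, l) = -l/7 + 4*C*(C + C*l²)/7 (y(C, l) = -(((l*C)*l + C)*((C + C)*(-2)) + l)/7 = -(((C*l)*l + C)*((2*C)*(-2)) + l)/7 = -((C*l² + C)*(-4*C) + l)/7 = -((C + C*l²)*(-4*C) + l)/7 = -(-4*C*(C + C*l²) + l)/7 = -(l - 4*C*(C + C*l²))/7 = -l/7 + 4*C*(C + C*l²)/7)
y(10, 13) - 114*150 = (-⅐*13 + (4/7)*10² + (4/7)*10²*13²) - 114*150 = (-13/7 + (4/7)*100 + (4/7)*100*169) - 17100 = (-13/7 + 400/7 + 67600/7) - 17100 = 67987/7 - 17100 = -51713/7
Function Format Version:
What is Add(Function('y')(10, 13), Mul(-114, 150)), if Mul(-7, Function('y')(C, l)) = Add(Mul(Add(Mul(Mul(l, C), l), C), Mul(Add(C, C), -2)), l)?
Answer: Rational(-51713, 7) ≈ -7387.6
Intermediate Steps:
Function('y')(C, l) = Add(Mul(Rational(-1, 7), l), Mul(Rational(4, 7), C, Add(C, Mul(C, Pow(l, 2))))) (Function('y')(C, l) = Mul(Rational(-1, 7), Add(Mul(Add(Mul(Mul(l, C), l), C), Mul(Add(C, C), -2)), l)) = Mul(Rational(-1, 7), Add(Mul(Add(Mul(Mul(C, l), l), C), Mul(Mul(2, C), -2)), l)) = Mul(Rational(-1, 7), Add(Mul(Add(Mul(C, Pow(l, 2)), C), Mul(-4, C)), l)) = Mul(Rational(-1, 7), Add(Mul(Add(C, Mul(C, Pow(l, 2))), Mul(-4, C)), l)) = Mul(Rational(-1, 7), Add(Mul(-4, C, Add(C, Mul(C, Pow(l, 2)))), l)) = Mul(Rational(-1, 7), Add(l, Mul(-4, C, Add(C, Mul(C, Pow(l, 2)))))) = Add(Mul(Rational(-1, 7), l), Mul(Rational(4, 7), C, Add(C, Mul(C, Pow(l, 2))))))
Add(Function('y')(10, 13), Mul(-114, 150)) = Add(Add(Mul(Rational(-1, 7), 13), Mul(Rational(4, 7), Pow(10, 2)), Mul(Rational(4, 7), Pow(10, 2), Pow(13, 2))), Mul(-114, 150)) = Add(Add(Rational(-13, 7), Mul(Rational(4, 7), 100), Mul(Rational(4, 7), 100, 169)), -17100) = Add(Add(Rational(-13, 7), Rational(400, 7), Rational(67600, 7)), -17100) = Add(Rational(67987, 7), -17100) = Rational(-51713, 7)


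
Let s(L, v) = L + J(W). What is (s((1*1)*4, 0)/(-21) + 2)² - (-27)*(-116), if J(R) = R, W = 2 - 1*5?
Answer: -1379531/441 ≈ -3128.2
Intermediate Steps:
W = -3 (W = 2 - 5 = -3)
s(L, v) = -3 + L (s(L, v) = L - 3 = -3 + L)
(s((1*1)*4, 0)/(-21) + 2)² - (-27)*(-116) = ((-3 + (1*1)*4)/(-21) + 2)² - (-27)*(-116) = ((-3 + 1*4)*(-1/21) + 2)² - 1*3132 = ((-3 + 4)*(-1/21) + 2)² - 3132 = (1*(-1/21) + 2)² - 3132 = (-1/21 + 2)² - 3132 = (41/21)² - 3132 = 1681/441 - 3132 = -1379531/441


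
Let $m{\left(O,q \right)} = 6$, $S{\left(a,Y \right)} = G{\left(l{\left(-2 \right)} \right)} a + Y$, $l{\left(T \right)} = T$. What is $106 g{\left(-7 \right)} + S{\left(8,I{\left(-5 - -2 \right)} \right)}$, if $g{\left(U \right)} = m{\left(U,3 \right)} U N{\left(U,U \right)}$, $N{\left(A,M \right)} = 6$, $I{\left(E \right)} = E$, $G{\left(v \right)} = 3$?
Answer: $-26691$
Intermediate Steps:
$S{\left(a,Y \right)} = Y + 3 a$ ($S{\left(a,Y \right)} = 3 a + Y = Y + 3 a$)
$g{\left(U \right)} = 36 U$ ($g{\left(U \right)} = 6 U 6 = 36 U$)
$106 g{\left(-7 \right)} + S{\left(8,I{\left(-5 - -2 \right)} \right)} = 106 \cdot 36 \left(-7\right) + \left(\left(-5 - -2\right) + 3 \cdot 8\right) = 106 \left(-252\right) + \left(\left(-5 + 2\right) + 24\right) = -26712 + \left(-3 + 24\right) = -26712 + 21 = -26691$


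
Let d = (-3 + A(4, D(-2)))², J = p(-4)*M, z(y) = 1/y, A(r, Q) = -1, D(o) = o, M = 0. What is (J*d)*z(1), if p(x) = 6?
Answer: 0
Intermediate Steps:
z(y) = 1/y
J = 0 (J = 6*0 = 0)
d = 16 (d = (-3 - 1)² = (-4)² = 16)
(J*d)*z(1) = (0*16)/1 = 0*1 = 0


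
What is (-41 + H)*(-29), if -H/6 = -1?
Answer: 1015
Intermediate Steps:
H = 6 (H = -6*(-1) = 6)
(-41 + H)*(-29) = (-41 + 6)*(-29) = -35*(-29) = 1015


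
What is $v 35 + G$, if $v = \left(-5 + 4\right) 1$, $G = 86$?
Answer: $51$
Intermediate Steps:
$v = -1$ ($v = \left(-1\right) 1 = -1$)
$v 35 + G = \left(-1\right) 35 + 86 = -35 + 86 = 51$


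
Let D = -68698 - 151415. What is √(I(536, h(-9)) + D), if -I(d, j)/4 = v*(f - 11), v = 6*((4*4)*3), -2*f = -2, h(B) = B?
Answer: 21*I*√473 ≈ 456.72*I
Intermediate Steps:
D = -220113
f = 1 (f = -½*(-2) = 1)
v = 288 (v = 6*(16*3) = 6*48 = 288)
I(d, j) = 11520 (I(d, j) = -1152*(1 - 11) = -1152*(-10) = -4*(-2880) = 11520)
√(I(536, h(-9)) + D) = √(11520 - 220113) = √(-208593) = 21*I*√473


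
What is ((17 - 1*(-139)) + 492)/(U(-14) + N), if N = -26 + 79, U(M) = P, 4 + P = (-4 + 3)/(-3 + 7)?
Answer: 864/65 ≈ 13.292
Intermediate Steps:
P = -17/4 (P = -4 + (-4 + 3)/(-3 + 7) = -4 - 1/4 = -17/4 ≈ -4.2500)
U(M) = -17/4
N = 53
((17 - 1*(-139)) + 492)/(U(-14) + N) = ((17 - 1*(-139)) + 492)/(-17/4 + 53) = ((17 + 139) + 492)/(195/4) = (156 + 492)*(4/195) = 648*(4/195) = 864/65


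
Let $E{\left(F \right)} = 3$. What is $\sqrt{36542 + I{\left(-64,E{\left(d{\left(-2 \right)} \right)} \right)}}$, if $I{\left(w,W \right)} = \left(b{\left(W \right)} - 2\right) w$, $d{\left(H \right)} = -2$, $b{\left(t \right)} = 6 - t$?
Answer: $\sqrt{36478} \approx 190.99$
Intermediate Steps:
$I{\left(w,W \right)} = w \left(4 - W\right)$ ($I{\left(w,W \right)} = \left(\left(6 - W\right) - 2\right) w = \left(4 - W\right) w = w \left(4 - W\right)$)
$\sqrt{36542 + I{\left(-64,E{\left(d{\left(-2 \right)} \right)} \right)}} = \sqrt{36542 - 64 \left(4 - 3\right)} = \sqrt{36542 - 64} = \sqrt{36478}$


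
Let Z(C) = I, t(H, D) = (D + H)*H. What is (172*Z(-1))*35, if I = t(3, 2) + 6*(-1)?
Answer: 54180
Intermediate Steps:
t(H, D) = H*(D + H)
I = 9 (I = 3*(2 + 3) + 6*(-1) = 3*5 - 6 = 15 - 6 = 9)
Z(C) = 9
(172*Z(-1))*35 = (172*9)*35 = 1548*35 = 54180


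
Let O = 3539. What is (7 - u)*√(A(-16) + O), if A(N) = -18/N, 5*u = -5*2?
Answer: 9*√56642/4 ≈ 535.49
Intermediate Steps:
u = -2 (u = (-5*2)/5 = (⅕)*(-10) = -2)
(7 - u)*√(A(-16) + O) = (7 - 1*(-2))*√(-18/(-16) + 3539) = (7 + 2)*√(-18*(-1/16) + 3539) = 9*√(9/8 + 3539) = 9*√(28321/8) = 9*(√56642/4) = 9*√56642/4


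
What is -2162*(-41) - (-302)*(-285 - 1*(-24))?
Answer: 9820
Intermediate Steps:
-2162*(-41) - (-302)*(-285 - 1*(-24)) = 88642 - (-302)*(-285 + 24) = 88642 - (-302)*(-261) = 88642 - 1*78822 = 88642 - 78822 = 9820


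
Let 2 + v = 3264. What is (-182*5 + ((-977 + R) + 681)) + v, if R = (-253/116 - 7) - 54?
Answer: 231167/116 ≈ 1992.8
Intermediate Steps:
v = 3262 (v = -2 + 3264 = 3262)
R = -7329/116 (R = (-253*1/116 - 7) - 54 = (-253/116 - 7) - 54 = -1065/116 - 54 = -7329/116 ≈ -63.181)
(-182*5 + ((-977 + R) + 681)) + v = (-182*5 + ((-977 - 7329/116) + 681)) + 3262 = (-910 + (-120661/116 + 681)) + 3262 = (-910 - 41665/116) + 3262 = -147225/116 + 3262 = 231167/116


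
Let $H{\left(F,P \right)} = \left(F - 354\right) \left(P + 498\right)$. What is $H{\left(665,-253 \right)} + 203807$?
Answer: $280002$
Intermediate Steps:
$H{\left(F,P \right)} = \left(-354 + F\right) \left(498 + P\right)$
$H{\left(665,-253 \right)} + 203807 = \left(-176292 - -89562 + 498 \cdot 665 + 665 \left(-253\right)\right) + 203807 = \left(-176292 + 89562 + 331170 - 168245\right) + 203807 = 76195 + 203807 = 280002$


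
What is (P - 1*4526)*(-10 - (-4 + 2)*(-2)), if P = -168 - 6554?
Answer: 157472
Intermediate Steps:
P = -6722
(P - 1*4526)*(-10 - (-4 + 2)*(-2)) = (-6722 - 1*4526)*(-10 - (-4 + 2)*(-2)) = (-6722 - 4526)*(-10 - (-2)*(-2)) = -11248*(-10 - 1*4) = -11248*(-10 - 4) = -11248*(-14) = 157472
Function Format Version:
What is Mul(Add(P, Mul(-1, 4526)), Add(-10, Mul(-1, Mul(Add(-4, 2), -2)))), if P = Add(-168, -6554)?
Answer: 157472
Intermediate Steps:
P = -6722
Mul(Add(P, Mul(-1, 4526)), Add(-10, Mul(-1, Mul(Add(-4, 2), -2)))) = Mul(Add(-6722, Mul(-1, 4526)), Add(-10, Mul(-1, Mul(Add(-4, 2), -2)))) = Mul(Add(-6722, -4526), Add(-10, Mul(-1, Mul(-2, -2)))) = Mul(-11248, Add(-10, Mul(-1, 4))) = Mul(-11248, Add(-10, -4)) = Mul(-11248, -14) = 157472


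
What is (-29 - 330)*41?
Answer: -14719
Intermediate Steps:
(-29 - 330)*41 = -359*41 = -14719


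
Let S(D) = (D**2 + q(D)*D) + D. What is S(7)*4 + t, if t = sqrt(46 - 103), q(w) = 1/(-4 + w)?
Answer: 700/3 + I*sqrt(57) ≈ 233.33 + 7.5498*I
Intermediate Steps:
t = I*sqrt(57) (t = sqrt(-57) = I*sqrt(57) ≈ 7.5498*I)
S(D) = D + D**2 + D/(-4 + D) (S(D) = (D**2 + D/(-4 + D)) + D = D + D**2 + D/(-4 + D))
S(7)*4 + t = (7*(1 + (1 + 7)*(-4 + 7))/(-4 + 7))*4 + I*sqrt(57) = (7*(1 + 8*3)/3)*4 + I*sqrt(57) = (7*(1/3)*(1 + 24))*4 + I*sqrt(57) = (7*(1/3)*25)*4 + I*sqrt(57) = (175/3)*4 + I*sqrt(57) = 700/3 + I*sqrt(57)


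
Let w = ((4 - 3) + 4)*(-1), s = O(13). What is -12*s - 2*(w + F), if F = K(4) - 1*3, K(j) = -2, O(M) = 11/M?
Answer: 128/13 ≈ 9.8462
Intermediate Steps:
s = 11/13 ≈ 0.84615
w = -5 (w = (1 + 4)*(-1) = 5*(-1) = -5)
F = -5 (F = -2 - 1*3 = -2 - 3 = -5)
-12*s - 2*(w + F) = -12*11/13 - 2*(-5 - 5) = -132/13 - 2*(-10) = -132/13 + 20 = 128/13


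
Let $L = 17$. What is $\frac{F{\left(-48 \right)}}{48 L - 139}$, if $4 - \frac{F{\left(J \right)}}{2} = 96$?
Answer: $- \frac{184}{677} \approx -0.27179$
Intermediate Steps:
$F{\left(J \right)} = -184$ ($F{\left(J \right)} = 8 - 192 = -184$)
$\frac{F{\left(-48 \right)}}{48 L - 139} = - \frac{184}{48 \cdot 17 - 139} = - \frac{184}{816 - 139} = - \frac{184}{677}$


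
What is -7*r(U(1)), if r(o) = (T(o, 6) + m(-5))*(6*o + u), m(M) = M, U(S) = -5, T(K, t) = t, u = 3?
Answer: 189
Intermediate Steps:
r(o) = 3 + 6*o (r(o) = (6 - 5)*(6*o + 3) = 1*(3 + 6*o) = 3 + 6*o)
-7*r(U(1)) = -7*(3 + 6*(-5)) = -7*(3 - 30) = -7*(-27) = 189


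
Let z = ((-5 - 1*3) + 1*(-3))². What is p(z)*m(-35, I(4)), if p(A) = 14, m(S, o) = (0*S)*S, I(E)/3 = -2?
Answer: 0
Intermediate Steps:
I(E) = -6 (I(E) = 3*(-2) = -6)
m(S, o) = 0 (m(S, o) = 0*S = 0)
z = 121 (z = ((-5 - 3) - 3)² = (-8 - 3)² = (-11)² = 121)
p(z)*m(-35, I(4)) = 14*0 = 0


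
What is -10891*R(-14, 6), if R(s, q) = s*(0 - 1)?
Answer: -152474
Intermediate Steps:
R(s, q) = -s (R(s, q) = s*(-1) = -s)
-10891*R(-14, 6) = -(-10891)*(-14) = -10891*14 = -152474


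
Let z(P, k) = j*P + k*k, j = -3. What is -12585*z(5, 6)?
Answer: -264285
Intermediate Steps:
z(P, k) = k**2 - 3*P (z(P, k) = -3*P + k*k = -3*P + k**2 = k**2 - 3*P)
-12585*z(5, 6) = -12585*(6**2 - 3*5) = -12585*(36 - 15) = -12585*21 = -264285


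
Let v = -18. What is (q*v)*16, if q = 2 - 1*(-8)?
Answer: -2880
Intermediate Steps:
q = 10 (q = 2 + 8 = 10)
(q*v)*16 = (10*(-18))*16 = -180*16 = -2880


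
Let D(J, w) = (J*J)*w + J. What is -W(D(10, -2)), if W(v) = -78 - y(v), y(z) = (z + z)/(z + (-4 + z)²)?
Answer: 1460204/18723 ≈ 77.990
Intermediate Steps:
D(J, w) = J + w*J² (D(J, w) = J²*w + J = w*J² + J = J + w*J²)
y(z) = 2*z/(z + (-4 + z)²) (y(z) = (2*z)/(z + (-4 + z)²) = 2*z/(z + (-4 + z)²))
W(v) = -78 - 2*v/(v + (-4 + v)²)
-W(D(10, -2)) = -2*(-400*(1 + 10*(-2)) - 39*(-4 + 10*(1 + 10*(-2)))²)/(10*(1 + 10*(-2)) + (-4 + 10*(1 + 10*(-2)))²) = -2*(-400*(1 - 20) - 39*(-4 + 10*(1 - 20))²)/(10*(1 - 20) + (-4 + 10*(1 - 20))²) = -2*(-400*(-19) - 39*(-4 + 10*(-19))²)/(10*(-19) + (-4 + 10*(-19))²) = -2*(-40*(-190) - 39*(-4 - 190)²)/(-190 + (-4 - 190)²) = -2*(7600 - 39*(-194)²)/(-190 + (-194)²) = -2*(7600 - 39*37636)/(-190 + 37636) = -2*(7600 - 1467804)/37446 = -2*(-1460204)/37446 = -1*(-1460204/18723) = 1460204/18723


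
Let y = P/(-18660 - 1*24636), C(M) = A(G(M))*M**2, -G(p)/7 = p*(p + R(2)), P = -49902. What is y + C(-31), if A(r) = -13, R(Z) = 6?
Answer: -90141171/7216 ≈ -12492.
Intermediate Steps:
G(p) = -7*p*(6 + p) (G(p) = -7*p*(p + 6) = -7*p*(6 + p))
C(M) = -13*M**2
y = 8317/7216 (y = -49902/(-18660 - 1*24636) = -49902/(-18660 - 24636) = -49902/(-43296) = -49902*(-1/43296) = 8317/7216 ≈ 1.1526)
y + C(-31) = 8317/7216 - 13*(-31)**2 = 8317/7216 - 13*961 = 8317/7216 - 12493 = -90141171/7216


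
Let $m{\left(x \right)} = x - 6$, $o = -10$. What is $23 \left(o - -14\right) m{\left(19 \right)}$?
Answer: $1196$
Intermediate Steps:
$m{\left(x \right)} = -6 + x$ ($m{\left(x \right)} = x - 6 = -6 + x$)
$23 \left(o - -14\right) m{\left(19 \right)} = 23 \left(-10 - -14\right) \left(-6 + 19\right) = 23 \left(-10 + 14\right) 13 = 23 \cdot 4 \cdot 13 = 92 \cdot 13 = 1196$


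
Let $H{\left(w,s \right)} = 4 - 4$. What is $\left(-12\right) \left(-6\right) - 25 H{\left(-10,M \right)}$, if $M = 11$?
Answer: $72$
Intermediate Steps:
$H{\left(w,s \right)} = 0$ ($H{\left(w,s \right)} = 4 - 4 = 0$)
$\left(-12\right) \left(-6\right) - 25 H{\left(-10,M \right)} = \left(-12\right) \left(-6\right) - 0 = 72 + 0 = 72$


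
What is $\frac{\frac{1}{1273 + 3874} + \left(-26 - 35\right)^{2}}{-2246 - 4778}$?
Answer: $- \frac{4787997}{9038132} \approx -0.52975$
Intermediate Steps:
$\frac{\frac{1}{1273 + 3874} + \left(-26 - 35\right)^{2}}{-2246 - 4778} = \frac{\frac{1}{5147} + \left(-61\right)^{2}}{-7024} = \left(\frac{1}{5147} + 3721\right) \left(- \frac{1}{7024}\right) = \frac{19151988}{5147} \left(- \frac{1}{7024}\right) = - \frac{4787997}{9038132}$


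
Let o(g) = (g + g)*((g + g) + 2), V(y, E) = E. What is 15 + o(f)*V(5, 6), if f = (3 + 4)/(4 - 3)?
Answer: 1359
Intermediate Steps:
f = 7 (f = 7/1 = 7*1 = 7)
o(g) = 2*g*(2 + 2*g) (o(g) = (2*g)*(2*g + 2) = (2*g)*(2 + 2*g) = 2*g*(2 + 2*g))
15 + o(f)*V(5, 6) = 15 + (4*7*(1 + 7))*6 = 15 + (4*7*8)*6 = 15 + 224*6 = 15 + 1344 = 1359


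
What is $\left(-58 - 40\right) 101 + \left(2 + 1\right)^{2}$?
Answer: $-9889$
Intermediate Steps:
$\left(-58 - 40\right) 101 + \left(2 + 1\right)^{2} = \left(-98\right) 101 + 3^{2} = -9898 + 9 = -9889$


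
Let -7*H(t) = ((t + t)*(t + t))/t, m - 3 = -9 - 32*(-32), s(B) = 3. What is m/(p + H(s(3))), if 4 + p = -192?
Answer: -3563/692 ≈ -5.1488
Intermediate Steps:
p = -196 (p = -4 - 192 = -196)
m = 1018 (m = 3 + (-9 - 32*(-32)) = 3 + (-9 + 1024) = 3 + 1015 = 1018)
H(t) = -4*t/7 (H(t) = -(t + t)*(t + t)/(7*t) = -(2*t)*(2*t)/(7*t) = -4*t²/(7*t) = -4*t/7)
m/(p + H(s(3))) = 1018/(-196 - 4/7*3) = 1018/(-196 - 12/7) = 1018/(-1384/7) = 1018*(-7/1384) = -3563/692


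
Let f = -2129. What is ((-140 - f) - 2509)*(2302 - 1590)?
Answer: -370240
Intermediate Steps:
((-140 - f) - 2509)*(2302 - 1590) = ((-140 - 1*(-2129)) - 2509)*(2302 - 1590) = ((-140 + 2129) - 2509)*712 = (1989 - 2509)*712 = -520*712 = -370240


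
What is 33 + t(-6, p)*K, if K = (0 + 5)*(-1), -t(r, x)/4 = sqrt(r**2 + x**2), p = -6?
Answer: 33 + 120*sqrt(2) ≈ 202.71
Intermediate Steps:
t(r, x) = -4*sqrt(r**2 + x**2)
K = -5 (K = 5*(-1) = -5)
33 + t(-6, p)*K = 33 - 4*sqrt((-6)**2 + (-6)**2)*(-5) = 33 - 4*sqrt(36 + 36)*(-5) = 33 - 24*sqrt(2)*(-5) = 33 + 120*sqrt(2)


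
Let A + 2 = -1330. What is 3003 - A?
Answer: 4335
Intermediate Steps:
A = -1332 (A = -2 - 1330 = -1332)
3003 - A = 3003 - 1*(-1332) = 3003 + 1332 = 4335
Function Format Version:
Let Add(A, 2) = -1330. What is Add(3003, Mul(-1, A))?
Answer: 4335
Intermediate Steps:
A = -1332 (A = Add(-2, -1330) = -1332)
Add(3003, Mul(-1, A)) = Add(3003, Mul(-1, -1332)) = Add(3003, 1332) = 4335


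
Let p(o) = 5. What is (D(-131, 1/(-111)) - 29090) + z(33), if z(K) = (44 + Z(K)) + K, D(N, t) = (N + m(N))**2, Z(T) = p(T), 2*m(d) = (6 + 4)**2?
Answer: -22447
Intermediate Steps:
m(d) = 50 (m(d) = (6 + 4)**2/2 = (1/2)*10**2 = (1/2)*100 = 50)
Z(T) = 5
D(N, t) = (50 + N)**2 (D(N, t) = (N + 50)**2 = (50 + N)**2)
z(K) = 49 + K (z(K) = (44 + 5) + K = 49 + K)
(D(-131, 1/(-111)) - 29090) + z(33) = ((50 - 131)**2 - 29090) + (49 + 33) = ((-81)**2 - 29090) + 82 = (6561 - 29090) + 82 = -22529 + 82 = -22447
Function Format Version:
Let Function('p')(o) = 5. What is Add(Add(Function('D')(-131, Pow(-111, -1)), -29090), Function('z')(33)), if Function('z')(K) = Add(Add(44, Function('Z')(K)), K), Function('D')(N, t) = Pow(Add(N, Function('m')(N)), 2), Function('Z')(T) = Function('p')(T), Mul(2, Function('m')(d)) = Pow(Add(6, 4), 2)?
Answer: -22447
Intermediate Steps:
Function('m')(d) = 50 (Function('m')(d) = Mul(Rational(1, 2), Pow(Add(6, 4), 2)) = Mul(Rational(1, 2), Pow(10, 2)) = Mul(Rational(1, 2), 100) = 50)
Function('Z')(T) = 5
Function('D')(N, t) = Pow(Add(50, N), 2) (Function('D')(N, t) = Pow(Add(N, 50), 2) = Pow(Add(50, N), 2))
Function('z')(K) = Add(49, K) (Function('z')(K) = Add(Add(44, 5), K) = Add(49, K))
Add(Add(Function('D')(-131, Pow(-111, -1)), -29090), Function('z')(33)) = Add(Add(Pow(Add(50, -131), 2), -29090), Add(49, 33)) = Add(Add(Pow(-81, 2), -29090), 82) = Add(Add(6561, -29090), 82) = Add(-22529, 82) = -22447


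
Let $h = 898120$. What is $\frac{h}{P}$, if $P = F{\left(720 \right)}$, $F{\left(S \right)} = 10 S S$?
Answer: $\frac{22453}{129600} \approx 0.17325$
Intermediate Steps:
$F{\left(S \right)} = 10 S^{2}$
$P = 5184000$ ($P = 10 \cdot 720^{2} = 10 \cdot 518400 = 5184000$)
$\frac{h}{P} = \frac{898120}{5184000} = 898120 \cdot \frac{1}{5184000} = \frac{22453}{129600}$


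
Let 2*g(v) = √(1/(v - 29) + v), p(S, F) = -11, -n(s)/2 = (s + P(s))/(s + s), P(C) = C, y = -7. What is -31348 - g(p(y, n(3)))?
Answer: -31348 - 21*I*√10/40 ≈ -31348.0 - 1.6602*I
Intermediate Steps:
n(s) = -2 (n(s) = -2*(s + s)/(s + s) = -2*2*s/(2*s) = -2*2*s*1/(2*s) = -2*1 = -2)
g(v) = √(v + 1/(-29 + v))/2 (g(v) = √(1/(v - 29) + v)/2 = √(1/(-29 + v) + v)/2 = √(v + 1/(-29 + v))/2)
-31348 - g(p(y, n(3))) = -31348 - √((1 - 11*(-29 - 11))/(-29 - 11))/2 = -31348 - √((1 - 11*(-40))/(-40))/2 = -31348 - √(-(1 + 440)/40)/2 = -31348 - √(-1/40*441)/2 = -31348 - √(-441/40)/2 = -31348 - 21*I*√10/20/2 = -31348 - 21*I*√10/40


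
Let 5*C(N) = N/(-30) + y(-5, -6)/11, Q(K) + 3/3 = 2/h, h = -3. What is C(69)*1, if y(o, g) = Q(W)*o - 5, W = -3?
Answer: -659/1650 ≈ -0.39939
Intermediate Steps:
Q(K) = -5/3 (Q(K) = -1 + 2/(-3) = -1 + 2*(-⅓) = -1 - ⅔ = -5/3)
y(o, g) = -5 - 5*o/3 (y(o, g) = -5*o/3 - 5 = -5 - 5*o/3)
C(N) = 2/33 - N/150 (C(N) = (N/(-30) + (-5 - 5/3*(-5))/11)/5 = (N*(-1/30) + (-5 + 25/3)*(1/11))/5 = (-N/30 + (10/3)*(1/11))/5 = (-N/30 + 10/33)/5 = (10/33 - N/30)/5 = 2/33 - N/150)
C(69)*1 = (2/33 - 1/150*69)*1 = (2/33 - 23/50)*1 = -659/1650*1 = -659/1650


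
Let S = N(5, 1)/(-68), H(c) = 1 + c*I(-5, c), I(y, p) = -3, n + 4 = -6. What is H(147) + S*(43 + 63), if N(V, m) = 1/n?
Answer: -149547/340 ≈ -439.84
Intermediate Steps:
n = -10 (n = -4 - 6 = -10)
H(c) = 1 - 3*c (H(c) = 1 + c*(-3) = 1 - 3*c)
N(V, m) = -1/10 (N(V, m) = 1/(-10) = -1/10)
S = 1/680 (S = -1/10/(-68) = -1/10*(-1/68) = 1/680 ≈ 0.0014706)
H(147) + S*(43 + 63) = (1 - 3*147) + (43 + 63)/680 = (1 - 441) + (1/680)*106 = -440 + 53/340 = -149547/340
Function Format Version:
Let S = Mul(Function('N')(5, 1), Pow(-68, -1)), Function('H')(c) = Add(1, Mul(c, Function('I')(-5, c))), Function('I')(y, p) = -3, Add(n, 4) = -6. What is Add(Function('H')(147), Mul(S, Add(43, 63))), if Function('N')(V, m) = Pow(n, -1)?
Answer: Rational(-149547, 340) ≈ -439.84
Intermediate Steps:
n = -10 (n = Add(-4, -6) = -10)
Function('H')(c) = Add(1, Mul(-3, c)) (Function('H')(c) = Add(1, Mul(c, -3)) = Add(1, Mul(-3, c)))
Function('N')(V, m) = Rational(-1, 10) (Function('N')(V, m) = Pow(-10, -1) = Rational(-1, 10))
S = Rational(1, 680) (S = Mul(Rational(-1, 10), Pow(-68, -1)) = Mul(Rational(-1, 10), Rational(-1, 68)) = Rational(1, 680) ≈ 0.0014706)
Add(Function('H')(147), Mul(S, Add(43, 63))) = Add(Add(1, Mul(-3, 147)), Mul(Rational(1, 680), Add(43, 63))) = Add(Add(1, -441), Mul(Rational(1, 680), 106)) = Add(-440, Rational(53, 340)) = Rational(-149547, 340)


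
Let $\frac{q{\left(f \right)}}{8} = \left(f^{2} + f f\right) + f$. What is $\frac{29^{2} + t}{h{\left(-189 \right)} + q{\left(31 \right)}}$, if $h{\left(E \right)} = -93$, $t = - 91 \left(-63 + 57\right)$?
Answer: $\frac{1387}{15531} \approx 0.089305$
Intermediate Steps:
$t = 546$ ($t = \left(-91\right) \left(-6\right) = 546$)
$q{\left(f \right)} = 8 f + 16 f^{2}$ ($q{\left(f \right)} = 8 \left(\left(f^{2} + f f\right) + f\right) = 8 \left(\left(f^{2} + f^{2}\right) + f\right) = 8 \left(2 f^{2} + f\right) = 8 \left(f + 2 f^{2}\right) = 8 f + 16 f^{2}$)
$\frac{29^{2} + t}{h{\left(-189 \right)} + q{\left(31 \right)}} = \frac{29^{2} + 546}{-93 + 8 \cdot 31 \left(1 + 2 \cdot 31\right)} = \frac{841 + 546}{-93 + 8 \cdot 31 \left(1 + 62\right)} = \frac{1387}{-93 + 8 \cdot 31 \cdot 63} = \frac{1387}{-93 + 15624} = \frac{1387}{15531}$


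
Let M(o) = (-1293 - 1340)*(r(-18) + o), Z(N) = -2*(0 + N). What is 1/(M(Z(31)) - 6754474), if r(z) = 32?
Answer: -1/6675484 ≈ -1.4980e-7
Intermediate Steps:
Z(N) = -2*N
M(o) = -84256 - 2633*o (M(o) = (-1293 - 1340)*(32 + o) = -2633*(32 + o) = -84256 - 2633*o)
1/(M(Z(31)) - 6754474) = 1/((-84256 - (-5266)*31) - 6754474) = 1/((-84256 - 2633*(-62)) - 6754474) = 1/((-84256 + 163246) - 6754474) = 1/(78990 - 6754474) = 1/(-6675484) = -1/6675484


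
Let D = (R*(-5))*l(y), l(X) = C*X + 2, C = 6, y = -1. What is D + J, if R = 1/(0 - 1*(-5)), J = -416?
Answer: -412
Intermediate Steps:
l(X) = 2 + 6*X (l(X) = 6*X + 2 = 2 + 6*X)
R = ⅕ (R = 1/(0 + 5) = 1/5 = ⅕ ≈ 0.20000)
D = 4 (D = ((⅕)*(-5))*(2 + 6*(-1)) = -(2 - 6) = -1*(-4) = 4)
D + J = 4 - 416 = -412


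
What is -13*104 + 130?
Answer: -1222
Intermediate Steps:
-13*104 + 130 = -1352 + 130 = -1222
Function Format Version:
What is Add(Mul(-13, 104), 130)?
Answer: -1222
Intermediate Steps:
Add(Mul(-13, 104), 130) = Add(-1352, 130) = -1222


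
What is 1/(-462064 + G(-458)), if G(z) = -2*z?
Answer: -1/461148 ≈ -2.1685e-6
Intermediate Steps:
1/(-462064 + G(-458)) = 1/(-462064 - 2*(-458)) = 1/(-462064 + 916) = 1/(-461148) = -1/461148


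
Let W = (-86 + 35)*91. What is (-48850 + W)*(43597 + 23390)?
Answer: -3583201617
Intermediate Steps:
W = -4641 (W = -51*91 = -4641)
(-48850 + W)*(43597 + 23390) = (-48850 - 4641)*(43597 + 23390) = -53491*66987 = -3583201617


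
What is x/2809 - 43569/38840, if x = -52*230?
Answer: -586911721/109101560 ≈ -5.3795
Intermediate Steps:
x = -11960
x/2809 - 43569/38840 = -11960/2809 - 43569/38840 = -586911721/109101560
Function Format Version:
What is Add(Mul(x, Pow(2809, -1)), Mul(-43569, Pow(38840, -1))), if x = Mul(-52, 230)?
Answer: Rational(-586911721, 109101560) ≈ -5.3795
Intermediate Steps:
x = -11960
Add(Mul(x, Pow(2809, -1)), Mul(-43569, Pow(38840, -1))) = Add(Mul(-11960, Pow(2809, -1)), Mul(-43569, Pow(38840, -1))) = Add(Mul(-11960, Rational(1, 2809)), Mul(-43569, Rational(1, 38840))) = Add(Rational(-11960, 2809), Rational(-43569, 38840)) = Rational(-586911721, 109101560)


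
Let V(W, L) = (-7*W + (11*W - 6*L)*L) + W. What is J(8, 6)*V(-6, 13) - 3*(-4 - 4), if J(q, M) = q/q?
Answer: -1812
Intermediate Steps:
J(q, M) = 1
V(W, L) = -6*W + L*(-6*L + 11*W) (V(W, L) = (-7*W + (-6*L + 11*W)*L) + W = (-7*W + L*(-6*L + 11*W)) + W = -6*W + L*(-6*L + 11*W))
J(8, 6)*V(-6, 13) - 3*(-4 - 4) = 1*(-6*(-6) - 6*13² + 11*13*(-6)) - 3*(-4 - 4) = 1*(36 - 6*169 - 858) - 3*(-8) = 1*(36 - 1014 - 858) + 24 = 1*(-1836) + 24 = -1836 + 24 = -1812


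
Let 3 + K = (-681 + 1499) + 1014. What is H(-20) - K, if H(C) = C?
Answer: -1849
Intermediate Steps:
K = 1829 (K = -3 + ((-681 + 1499) + 1014) = -3 + (818 + 1014) = -3 + 1832 = 1829)
H(-20) - K = -20 - 1*1829 = -20 - 1829 = -1849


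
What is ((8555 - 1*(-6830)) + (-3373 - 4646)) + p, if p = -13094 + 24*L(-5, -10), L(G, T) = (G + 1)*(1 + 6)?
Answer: -6400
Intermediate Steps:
L(G, T) = 7 + 7*G (L(G, T) = (1 + G)*7 = 7 + 7*G)
p = -13766 (p = -13094 + 24*(7 + 7*(-5)) = -13094 + 24*(7 - 35) = -13094 + 24*(-28) = -13094 - 672 = -13766)
((8555 - 1*(-6830)) + (-3373 - 4646)) + p = ((8555 - 1*(-6830)) + (-3373 - 4646)) - 13766 = ((8555 + 6830) - 8019) - 13766 = (15385 - 8019) - 13766 = 7366 - 13766 = -6400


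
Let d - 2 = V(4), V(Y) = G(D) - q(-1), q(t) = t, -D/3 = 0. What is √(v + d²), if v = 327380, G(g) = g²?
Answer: √327389 ≈ 572.18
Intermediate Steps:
D = 0 (D = -3*0 = 0)
V(Y) = 1 (V(Y) = 0² - 1*(-1) = 0 + 1 = 1)
d = 3 (d = 2 + 1 = 3)
√(v + d²) = √(327380 + 3²) = √(327380 + 9) = √327389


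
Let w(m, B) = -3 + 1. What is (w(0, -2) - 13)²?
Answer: 225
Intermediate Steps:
w(m, B) = -2
(w(0, -2) - 13)² = (-2 - 13)² = (-15)² = 225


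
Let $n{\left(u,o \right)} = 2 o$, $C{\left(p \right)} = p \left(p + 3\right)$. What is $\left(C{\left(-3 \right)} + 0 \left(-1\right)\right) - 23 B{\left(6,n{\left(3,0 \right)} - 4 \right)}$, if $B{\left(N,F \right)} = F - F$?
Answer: $0$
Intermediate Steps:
$C{\left(p \right)} = p \left(3 + p\right)$
$B{\left(N,F \right)} = 0$
$\left(C{\left(-3 \right)} + 0 \left(-1\right)\right) - 23 B{\left(6,n{\left(3,0 \right)} - 4 \right)} = \left(- 3 \left(3 - 3\right) + 0 \left(-1\right)\right) - 0 = \left(\left(-3\right) 0 + 0\right) + 0 = \left(0 + 0\right) + 0 = 0 + 0 = 0$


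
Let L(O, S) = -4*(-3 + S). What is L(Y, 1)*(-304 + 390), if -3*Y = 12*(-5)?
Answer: 688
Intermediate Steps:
Y = 20 (Y = -4*(-5) = -⅓*(-60) = 20)
L(O, S) = 12 - 4*S
L(Y, 1)*(-304 + 390) = (12 - 4*1)*(-304 + 390) = (12 - 4)*86 = 8*86 = 688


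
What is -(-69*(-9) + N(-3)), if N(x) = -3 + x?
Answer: -615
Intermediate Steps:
-(-69*(-9) + N(-3)) = -(-69*(-9) + (-3 - 3)) = -(621 - 6) = -1*615 = -615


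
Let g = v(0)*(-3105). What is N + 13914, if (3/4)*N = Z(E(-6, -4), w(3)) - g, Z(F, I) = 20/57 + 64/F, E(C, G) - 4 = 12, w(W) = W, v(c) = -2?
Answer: 964406/171 ≈ 5639.8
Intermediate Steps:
E(C, G) = 16 (E(C, G) = 4 + 12 = 16)
Z(F, I) = 20/57 + 64/F (Z(F, I) = 20*(1/57) + 64/F = 20/57 + 64/F)
g = 6210 (g = -2*(-3105) = 6210)
N = -1414888/171 (N = 4*((20/57 + 64/16) - 1*6210)/3 = 4*((20/57 + 64*(1/16)) - 6210)/3 = 4*((20/57 + 4) - 6210)/3 = 4*(248/57 - 6210)/3 = (4/3)*(-353722/57) = -1414888/171 ≈ -8274.2)
N + 13914 = -1414888/171 + 13914 = 964406/171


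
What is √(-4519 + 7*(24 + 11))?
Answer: I*√4274 ≈ 65.376*I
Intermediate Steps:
√(-4519 + 7*(24 + 11)) = √(-4519 + 7*35) = √(-4519 + 245) = √(-4274) = I*√4274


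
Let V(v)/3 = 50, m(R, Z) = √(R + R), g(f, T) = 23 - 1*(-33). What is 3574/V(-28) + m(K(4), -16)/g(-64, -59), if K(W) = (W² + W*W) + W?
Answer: 1787/75 + 3*√2/28 ≈ 23.978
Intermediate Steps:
g(f, T) = 56 (g(f, T) = 23 + 33 = 56)
K(W) = W + 2*W² (K(W) = (W² + W²) + W = 2*W² + W = W + 2*W²)
m(R, Z) = √2*√R (m(R, Z) = √(2*R) = √2*√R)
V(v) = 150 (V(v) = 3*50 = 150)
3574/V(-28) + m(K(4), -16)/g(-64, -59) = 3574/150 + (√2*√(4*(1 + 2*4)))/56 = 3574*(1/150) + (√2*√(4*(1 + 8)))*(1/56) = 1787/75 + (√2*√(4*9))*(1/56) = 1787/75 + (√2*√36)*(1/56) = 1787/75 + (√2*6)*(1/56) = 1787/75 + (6*√2)*(1/56) = 1787/75 + 3*√2/28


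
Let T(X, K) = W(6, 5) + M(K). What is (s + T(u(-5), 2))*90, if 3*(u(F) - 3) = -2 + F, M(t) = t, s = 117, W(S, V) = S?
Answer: 11250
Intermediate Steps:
u(F) = 7/3 + F/3 (u(F) = 3 + (-2 + F)/3 = 3 + (-⅔ + F/3) = 7/3 + F/3)
T(X, K) = 6 + K
(s + T(u(-5), 2))*90 = (117 + (6 + 2))*90 = (117 + 8)*90 = 125*90 = 11250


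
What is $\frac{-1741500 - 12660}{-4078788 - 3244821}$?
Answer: $\frac{584720}{2441203} \approx 0.23952$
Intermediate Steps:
$\frac{-1741500 - 12660}{-4078788 - 3244821} = - \frac{1754160}{-7323609} = \left(-1754160\right) \left(- \frac{1}{7323609}\right) = \frac{584720}{2441203}$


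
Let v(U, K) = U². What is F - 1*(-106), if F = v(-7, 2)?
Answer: 155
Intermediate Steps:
F = 49 (F = (-7)² = 49)
F - 1*(-106) = 49 - 1*(-106) = 49 + 106 = 155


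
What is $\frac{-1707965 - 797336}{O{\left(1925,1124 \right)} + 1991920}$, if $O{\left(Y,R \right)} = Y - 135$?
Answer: $- \frac{2505301}{1993710} \approx -1.2566$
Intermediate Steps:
$O{\left(Y,R \right)} = -135 + Y$ ($O{\left(Y,R \right)} = Y - 135 = -135 + Y$)
$\frac{-1707965 - 797336}{O{\left(1925,1124 \right)} + 1991920} = \frac{-1707965 - 797336}{\left(-135 + 1925\right) + 1991920} = - \frac{2505301}{1790 + 1991920} = - \frac{2505301}{1993710}$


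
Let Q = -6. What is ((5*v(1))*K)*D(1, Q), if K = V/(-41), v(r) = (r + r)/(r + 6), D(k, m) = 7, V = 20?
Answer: -200/41 ≈ -4.8781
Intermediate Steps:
v(r) = 2*r/(6 + r) (v(r) = (2*r)/(6 + r) = 2*r/(6 + r))
K = -20/41 (K = 20/(-41) = 20*(-1/41) = -20/41 ≈ -0.48780)
((5*v(1))*K)*D(1, Q) = ((5*(2*1/(6 + 1)))*(-20/41))*7 = ((5*(2*1/7))*(-20/41))*7 = ((5*(2*1*(1/7)))*(-20/41))*7 = ((5*(2/7))*(-20/41))*7 = ((10/7)*(-20/41))*7 = -200/287*7 = -200/41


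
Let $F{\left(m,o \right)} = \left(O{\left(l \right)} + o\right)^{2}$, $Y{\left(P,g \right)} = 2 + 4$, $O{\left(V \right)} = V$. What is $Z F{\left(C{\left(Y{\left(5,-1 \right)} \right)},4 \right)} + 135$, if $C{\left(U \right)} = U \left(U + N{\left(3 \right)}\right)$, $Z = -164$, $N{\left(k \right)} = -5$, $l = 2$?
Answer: $-5769$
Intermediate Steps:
$Y{\left(P,g \right)} = 6$
$C{\left(U \right)} = U \left(-5 + U\right)$ ($C{\left(U \right)} = U \left(U - 5\right) = U \left(-5 + U\right)$)
$F{\left(m,o \right)} = \left(2 + o\right)^{2}$
$Z F{\left(C{\left(Y{\left(5,-1 \right)} \right)},4 \right)} + 135 = - 164 \left(2 + 4\right)^{2} + 135 = - 164 \cdot 6^{2} + 135 = \left(-164\right) 36 + 135 = -5904 + 135 = -5769$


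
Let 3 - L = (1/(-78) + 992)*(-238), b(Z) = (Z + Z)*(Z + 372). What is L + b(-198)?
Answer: 6520486/39 ≈ 1.6719e+5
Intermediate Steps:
b(Z) = 2*Z*(372 + Z) (b(Z) = (2*Z)*(372 + Z) = 2*Z*(372 + Z))
L = 9207742/39 (L = 3 - (1/(-78) + 992)*(-238) = 3 - (-1/78 + 992)*(-238) = 3 - 77375*(-238)/78 = 3 - 1*(-9207625/39) = 3 + 9207625/39 = 9207742/39 ≈ 2.3610e+5)
L + b(-198) = 9207742/39 + 2*(-198)*(372 - 198) = 9207742/39 + 2*(-198)*174 = 9207742/39 - 68904 = 6520486/39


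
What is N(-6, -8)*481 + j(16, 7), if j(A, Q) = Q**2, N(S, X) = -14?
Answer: -6685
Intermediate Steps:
N(-6, -8)*481 + j(16, 7) = -14*481 + 7**2 = -6734 + 49 = -6685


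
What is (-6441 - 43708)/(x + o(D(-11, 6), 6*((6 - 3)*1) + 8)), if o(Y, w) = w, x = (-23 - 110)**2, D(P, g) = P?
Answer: -50149/17715 ≈ -2.8309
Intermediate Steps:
x = 17689 (x = (-133)**2 = 17689)
(-6441 - 43708)/(x + o(D(-11, 6), 6*((6 - 3)*1) + 8)) = (-6441 - 43708)/(17689 + (6*((6 - 3)*1) + 8)) = -50149/(17689 + (6*(3*1) + 8)) = -50149/(17689 + (6*3 + 8)) = -50149/(17689 + (18 + 8)) = -50149/(17689 + 26) = -50149/17715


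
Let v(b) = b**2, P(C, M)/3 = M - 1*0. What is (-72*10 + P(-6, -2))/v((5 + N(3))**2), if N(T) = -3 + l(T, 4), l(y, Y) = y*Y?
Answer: -363/19208 ≈ -0.018898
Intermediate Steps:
l(y, Y) = Y*y
P(C, M) = 3*M (P(C, M) = 3*(M - 1*0) = 3*(M + 0) = 3*M)
N(T) = -3 + 4*T
(-72*10 + P(-6, -2))/v((5 + N(3))**2) = (-72*10 + 3*(-2))/(((5 + (-3 + 4*3))**2)**2) = (-720 - 6)/(((5 + (-3 + 12))**2)**2) = -726/(5 + 9)**4 = -726/((14**2)**2) = -726/(196**2) = -726/38416 = -726*1/38416 = -363/19208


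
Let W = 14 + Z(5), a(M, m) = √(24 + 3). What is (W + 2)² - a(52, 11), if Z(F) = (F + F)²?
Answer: 13456 - 3*√3 ≈ 13451.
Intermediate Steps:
a(M, m) = 3*√3 (a(M, m) = √27 = 3*√3)
Z(F) = 4*F² (Z(F) = (2*F)² = 4*F²)
W = 114 (W = 14 + 4*5² = 14 + 4*25 = 14 + 100 = 114)
(W + 2)² - a(52, 11) = (114 + 2)² - 3*√3 = 116² - 3*√3 = 13456 - 3*√3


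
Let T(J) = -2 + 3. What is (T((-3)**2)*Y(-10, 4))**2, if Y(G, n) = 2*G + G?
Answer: 900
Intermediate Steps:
Y(G, n) = 3*G
T(J) = 1
(T((-3)**2)*Y(-10, 4))**2 = (1*(3*(-10)))**2 = (1*(-30))**2 = (-30)**2 = 900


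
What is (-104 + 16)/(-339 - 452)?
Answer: 88/791 ≈ 0.11125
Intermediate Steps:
(-104 + 16)/(-339 - 452) = -88/(-791) = -88*(-1/791) = 88/791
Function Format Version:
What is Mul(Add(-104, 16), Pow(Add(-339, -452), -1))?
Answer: Rational(88, 791) ≈ 0.11125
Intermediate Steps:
Mul(Add(-104, 16), Pow(Add(-339, -452), -1)) = Mul(-88, Pow(-791, -1)) = Mul(-88, Rational(-1, 791)) = Rational(88, 791)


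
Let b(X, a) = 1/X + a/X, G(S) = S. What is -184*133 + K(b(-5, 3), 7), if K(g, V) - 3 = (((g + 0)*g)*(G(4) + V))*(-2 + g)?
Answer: -3061089/125 ≈ -24489.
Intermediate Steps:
b(X, a) = 1/X + a/X
K(g, V) = 3 + g²*(-2 + g)*(4 + V) (K(g, V) = 3 + (((g + 0)*g)*(4 + V))*(-2 + g) = 3 + ((g*g)*(4 + V))*(-2 + g) = 3 + (g²*(4 + V))*(-2 + g) = 3 + g²*(-2 + g)*(4 + V))
-184*133 + K(b(-5, 3), 7) = -184*133 + (3 - 8*(1 + 3)²/25 + 4*((1 + 3)/(-5))³ + 7*((1 + 3)/(-5))³ - 2*7*((1 + 3)/(-5))²) = -24472 + (3 - 8*(-⅕*4)² + 4*(-⅕*4)³ + 7*(-⅕*4)³ - 2*7*(-⅕*4)²) = -24472 + (3 - 8*(-⅘)² + 4*(-⅘)³ + 7*(-⅘)³ - 2*7*(-⅘)²) = -24472 + (3 - 8*16/25 + 4*(-64/125) + 7*(-64/125) - 2*7*16/25) = -24472 + (3 - 128/25 - 256/125 - 448/125 - 224/25) = -24472 - 2089/125 = -3061089/125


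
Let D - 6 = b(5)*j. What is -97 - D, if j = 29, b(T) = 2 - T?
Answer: -16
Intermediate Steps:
D = -81 (D = 6 + (2 - 1*5)*29 = 6 + (2 - 5)*29 = 6 - 3*29 = 6 - 87 = -81)
-97 - D = -97 - 1*(-81) = -97 + 81 = -16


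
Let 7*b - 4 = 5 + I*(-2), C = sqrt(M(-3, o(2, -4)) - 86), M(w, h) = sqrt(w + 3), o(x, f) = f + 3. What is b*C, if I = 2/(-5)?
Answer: 7*I*sqrt(86)/5 ≈ 12.983*I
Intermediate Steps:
o(x, f) = 3 + f
I = -2/5 (I = 2*(-1/5) = -2/5 ≈ -0.40000)
M(w, h) = sqrt(3 + w)
C = I*sqrt(86) (C = sqrt(sqrt(3 - 3) - 86) = sqrt(sqrt(0) - 86) = sqrt(0 - 86) = sqrt(-86) = I*sqrt(86) ≈ 9.2736*I)
b = 7/5 (b = 4/7 + (5 - 2/5*(-2))/7 = 4/7 + (5 + 4/5)/7 = 4/7 + (1/7)*(29/5) = 4/7 + 29/35 = 7/5 ≈ 1.4000)
b*C = 7*(I*sqrt(86))/5 = 7*I*sqrt(86)/5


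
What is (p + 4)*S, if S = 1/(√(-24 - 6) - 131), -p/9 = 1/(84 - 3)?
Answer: -4585/154719 - 35*I*√30/154719 ≈ -0.029634 - 0.001239*I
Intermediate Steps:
p = -⅑ (p = -9/(84 - 3) = -9/81 = -9*1/81 = -⅑ ≈ -0.11111)
S = 1/(-131 + I*√30) (S = 1/(√(-30) - 131) = 1/(I*√30 - 131) = 1/(-131 + I*√30) ≈ -0.0076203 - 0.00031861*I)
(p + 4)*S = (-⅑ + 4)*(-131/17191 - I*√30/17191) = 35*(-131/17191 - I*√30/17191)/9 = -4585/154719 - 35*I*√30/154719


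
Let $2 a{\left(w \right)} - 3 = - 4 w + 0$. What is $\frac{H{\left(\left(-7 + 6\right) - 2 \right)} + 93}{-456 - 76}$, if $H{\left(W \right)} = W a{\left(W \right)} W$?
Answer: $- \frac{321}{1064} \approx -0.30169$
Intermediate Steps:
$a{\left(w \right)} = \frac{3}{2} - 2 w$ ($a{\left(w \right)} = \frac{3}{2} + \frac{- 4 w + 0}{2} = \frac{3}{2} + \frac{\left(-4\right) w}{2} = \frac{3}{2} - 2 w$)
$H{\left(W \right)} = W^{2} \left(\frac{3}{2} - 2 W\right)$ ($H{\left(W \right)} = W \left(\frac{3}{2} - 2 W\right) W = W^{2} \left(\frac{3}{2} - 2 W\right)$)
$\frac{H{\left(\left(-7 + 6\right) - 2 \right)} + 93}{-456 - 76} = \frac{\frac{\left(\left(-7 + 6\right) - 2\right)^{2} \left(3 - 4 \left(\left(-7 + 6\right) - 2\right)\right)}{2} + 93}{-456 - 76} = \frac{\frac{\left(-1 - 2\right)^{2} \left(3 - 4 \left(-1 - 2\right)\right)}{2} + 93}{-532} = \left(\frac{\left(-3\right)^{2} \left(3 - -12\right)}{2} + 93\right) \left(- \frac{1}{532}\right) = \left(\frac{1}{2} \cdot 9 \left(3 + 12\right) + 93\right) \left(- \frac{1}{532}\right) = \left(\frac{1}{2} \cdot 9 \cdot 15 + 93\right) \left(- \frac{1}{532}\right) = \left(\frac{135}{2} + 93\right) \left(- \frac{1}{532}\right) = \frac{321}{2} \left(- \frac{1}{532}\right) = - \frac{321}{1064}$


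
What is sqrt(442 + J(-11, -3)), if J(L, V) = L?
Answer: sqrt(431) ≈ 20.761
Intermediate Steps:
sqrt(442 + J(-11, -3)) = sqrt(442 - 11) = sqrt(431)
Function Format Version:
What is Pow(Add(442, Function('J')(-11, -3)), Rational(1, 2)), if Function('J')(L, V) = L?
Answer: Pow(431, Rational(1, 2)) ≈ 20.761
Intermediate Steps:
Pow(Add(442, Function('J')(-11, -3)), Rational(1, 2)) = Pow(Add(442, -11), Rational(1, 2)) = Pow(431, Rational(1, 2))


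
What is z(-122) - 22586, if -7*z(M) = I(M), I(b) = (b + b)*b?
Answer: -187870/7 ≈ -26839.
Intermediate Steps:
I(b) = 2*b**2 (I(b) = (2*b)*b = 2*b**2)
z(M) = -2*M**2/7
z(-122) - 22586 = -2/7*(-122)**2 - 22586 = -2/7*14884 - 22586 = -29768/7 - 22586 = -187870/7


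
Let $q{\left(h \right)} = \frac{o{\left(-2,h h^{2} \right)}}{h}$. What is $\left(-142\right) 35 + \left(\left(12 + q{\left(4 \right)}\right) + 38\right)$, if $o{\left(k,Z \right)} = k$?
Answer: $- \frac{9841}{2} \approx -4920.5$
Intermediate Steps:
$q{\left(h \right)} = - \frac{2}{h}$
$\left(-142\right) 35 + \left(\left(12 + q{\left(4 \right)}\right) + 38\right) = \left(-142\right) 35 + \left(\left(12 - \frac{2}{4}\right) + 38\right) = -4970 + \left(\left(12 - \frac{1}{2}\right) + 38\right) = -4970 + \left(\frac{23}{2} + 38\right) = -4970 + \frac{99}{2} = - \frac{9841}{2}$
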